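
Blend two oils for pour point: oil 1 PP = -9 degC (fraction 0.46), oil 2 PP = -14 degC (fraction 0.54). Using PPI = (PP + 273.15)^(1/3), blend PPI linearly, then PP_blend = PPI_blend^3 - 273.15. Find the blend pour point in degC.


PPI_1 = (-9 + 273.15)^(1/3) = 6.416283
PPI_2 = (-14 + 273.15)^(1/3) = 6.375541
PPI_blend = 0.46 * 6.416283 + 0.54 * 6.375541 = 6.394282
PP_blend = 6.394282^3 - 273.15 = 261.442 - 273.15 = -11.71

-11.71 degC


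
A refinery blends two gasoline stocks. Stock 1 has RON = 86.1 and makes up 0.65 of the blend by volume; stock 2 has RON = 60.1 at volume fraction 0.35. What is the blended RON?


Linear blending: RON_blend = sum(vi * RONi)
Contribution 1: 0.65 * 86.1 = 55.965
Contribution 2: 0.35 * 60.1 = 21.035
RON_blend = 55.965 + 21.035 = 77

77


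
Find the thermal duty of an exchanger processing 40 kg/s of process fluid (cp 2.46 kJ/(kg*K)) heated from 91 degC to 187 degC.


Q = m_dot * cp * delta_T
delta_T = 187 - 91 = 96 K
Q = 40 * 2.46 * 96
= 98.4 * 96
= 9446.4 kW

9446.4 kW


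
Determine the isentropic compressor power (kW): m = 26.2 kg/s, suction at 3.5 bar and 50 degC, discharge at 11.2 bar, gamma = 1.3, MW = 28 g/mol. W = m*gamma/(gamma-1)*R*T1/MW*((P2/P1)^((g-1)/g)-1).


Isentropic work: W = m*(gamma/(gamma-1))*(R*T1/MW)*((P2/P1)^((gamma-1)/gamma) - 1)
T1 = 50 + 273.15 = 323.15 K
Pressure ratio = 11.2 / 3.5 = 3.2
Exponent = (1.3 - 1)/1.3 = 0.230769
(P2/P1)^exp - 1 = 3.2^0.230769 - 1 = 0.307895
W = 26.2 * 1.3 / 0.3 * 8.314 * 323.15 / 28 * 0.307895 = 3354

3354 kW


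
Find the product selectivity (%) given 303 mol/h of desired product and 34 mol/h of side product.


Selectivity = desired / (desired + undesired) * 100
Total products = 303 + 34 = 337 mol/h
S = 303 / 337 * 100
= 0.8991 * 100
= 89.91 %

89.91 %


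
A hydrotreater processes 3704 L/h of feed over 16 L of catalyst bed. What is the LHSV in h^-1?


LHSV = volumetric feed rate / catalyst volume
= 3704 L/h / 16 L
= 231.5 h^-1

231.5 h^-1


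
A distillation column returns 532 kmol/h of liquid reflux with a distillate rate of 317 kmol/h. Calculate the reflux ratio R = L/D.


Reflux ratio definition: R = L / D (liquid returned / distillate withdrawn)
L = 532 kmol/h, D = 317 kmol/h
R = 532 / 317 = 1.678

1.678


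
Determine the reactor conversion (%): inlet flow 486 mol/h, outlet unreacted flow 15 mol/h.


X = (F_in - F_out) / F_in * 100
Moles reacted = 486 - 15 = 471
X = 471 / 486 * 100
= 0.9691 * 100
= 96.91 %

96.91 %


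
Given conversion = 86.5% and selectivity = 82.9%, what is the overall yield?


Overall yield = conversion (%) * selectivity (%) / 100
Conversion = 86.5%, Selectivity = 82.9%
Y = 86.5 * 82.9 / 100
= 71.7085 %

71.7085 %


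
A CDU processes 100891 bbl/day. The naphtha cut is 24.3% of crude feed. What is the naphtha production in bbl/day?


Crude throughput = 100891 bbl/day
Fraction yield = 24.3%
yield = throughput * fraction / 100
yield = 100891 * 24.3 / 100 = 24516.513

24516.513 bbl/day


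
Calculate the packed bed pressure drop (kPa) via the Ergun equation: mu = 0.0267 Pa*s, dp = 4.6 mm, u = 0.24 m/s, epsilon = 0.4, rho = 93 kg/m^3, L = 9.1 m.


dp = 4.6 mm = 0.0046 m
Viscous term = 150*0.0267*0.24*(1-0.4)^2 / (0.0046^2*0.4^3) = 255517
Inertial term = 1.75*93*0.24^2*(1-0.4) / (0.0046*0.4^3) = 19105.4
dP/L = 255517 + 19105.4 = 274622 Pa/m
dP = 274622 * 9.1 / 1000 = 2499 kPa

2499 kPa


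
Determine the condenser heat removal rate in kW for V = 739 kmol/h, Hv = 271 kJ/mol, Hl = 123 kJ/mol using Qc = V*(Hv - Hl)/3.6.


Qc = 739 * (271 - 123) / 3.6 = 739 * 148 / 3.6 = 30380

30380 kW


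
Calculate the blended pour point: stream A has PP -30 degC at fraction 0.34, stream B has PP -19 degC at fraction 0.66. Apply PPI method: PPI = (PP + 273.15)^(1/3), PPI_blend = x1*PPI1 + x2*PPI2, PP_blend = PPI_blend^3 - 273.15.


PPI_1 = (-30 + 273.15)^(1/3) = 6.241535
PPI_2 = (-19 + 273.15)^(1/3) = 6.334272
PPI_blend = 0.34 * 6.241535 + 0.66 * 6.334272 = 6.302741
PP_blend = 6.302741^3 - 273.15 = 250.3735 - 273.15 = -22.78

-22.78 degC


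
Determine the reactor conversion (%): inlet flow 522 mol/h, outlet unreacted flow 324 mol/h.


X = (F_in - F_out) / F_in * 100
Moles reacted = 522 - 324 = 198
X = 198 / 522 * 100
= 0.3793 * 100
= 37.93 %

37.93 %


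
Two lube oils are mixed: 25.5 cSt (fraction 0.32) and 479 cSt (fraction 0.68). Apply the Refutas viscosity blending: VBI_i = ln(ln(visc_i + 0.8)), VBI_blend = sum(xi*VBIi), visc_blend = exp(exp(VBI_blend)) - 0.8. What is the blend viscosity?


Refutas method: VBN_i = 14.534*ln(ln(visc_i + 0.8)) + 10.975, blended linearly by mass fraction; since VBN is linear in VBI_i = ln(ln(visc_i + 0.8)) and the fractions sum to 1, blend VBI directly: visc = exp(exp(VBI_blend)) - 0.8
VBI_1 = ln(ln(25.5 + 0.8)) = 1.18466
VBI_2 = ln(ln(479 + 0.8)) = 1.82024
VBI_blend = 0.32 * 1.18466 + 0.68 * 1.82024 = 1.61685
visc_blend = exp(exp(1.61685)) - 0.8 = 153.2

153.2 cSt


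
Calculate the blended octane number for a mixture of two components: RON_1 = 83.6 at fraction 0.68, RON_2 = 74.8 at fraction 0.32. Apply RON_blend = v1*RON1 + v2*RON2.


Linear blending: RON_blend = sum(vi * RONi)
Contribution 1: 0.68 * 83.6 = 56.848
Contribution 2: 0.32 * 74.8 = 23.936
RON_blend = 56.848 + 23.936 = 80.784

80.784


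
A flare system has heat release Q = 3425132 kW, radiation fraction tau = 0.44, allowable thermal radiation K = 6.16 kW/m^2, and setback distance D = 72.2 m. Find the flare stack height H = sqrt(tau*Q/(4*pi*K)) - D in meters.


tau*Q/(4*pi*K) = 0.44 * 3425132 / (4 * pi * 6.16) = 19468.8
sqrt(19468.8) = 139.531
H = 139.531 - 72.2 = 67.33

67.33 m


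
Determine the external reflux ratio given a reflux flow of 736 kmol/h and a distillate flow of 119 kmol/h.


Reflux ratio definition: R = L / D (liquid returned / distillate withdrawn)
L = 736 kmol/h, D = 119 kmol/h
R = 736 / 119 = 6.185

6.185


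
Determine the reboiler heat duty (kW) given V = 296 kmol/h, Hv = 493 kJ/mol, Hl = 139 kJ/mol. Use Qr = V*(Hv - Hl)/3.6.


Qr = 296 * (493 - 139) / 3.6 = 296 * 354 / 3.6 = 29110

29110 kW


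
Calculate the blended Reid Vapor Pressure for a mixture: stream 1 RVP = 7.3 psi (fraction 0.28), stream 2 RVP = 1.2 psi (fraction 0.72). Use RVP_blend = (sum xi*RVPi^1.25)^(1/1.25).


Chevron index: RVP_blend = (sum xi*RVPi^1.25)^(1/1.25)
RVP^1.25 terms: 0.28 * 7.3^1.25 + 0.72 * 1.2^1.25 = 4.26408
RVP_blend = 4.26408^(1/1.25) = 3.191

3.191 psi


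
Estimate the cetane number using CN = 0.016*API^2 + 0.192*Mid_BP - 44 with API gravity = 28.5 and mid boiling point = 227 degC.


CN = 0.016 * 28.5^2 + 0.192 * 227 - 44
CN = 12.996 + 43.584 - 44 = 12.58

12.58


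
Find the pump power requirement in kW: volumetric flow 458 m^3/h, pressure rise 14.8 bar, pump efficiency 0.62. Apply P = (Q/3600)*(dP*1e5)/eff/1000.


Q = 458 / 3600 = 0.127222 m^3/s
P = 0.127222 * (14.8 * 1e5) / 0.62 / 1000 = 303.7

303.7 kW


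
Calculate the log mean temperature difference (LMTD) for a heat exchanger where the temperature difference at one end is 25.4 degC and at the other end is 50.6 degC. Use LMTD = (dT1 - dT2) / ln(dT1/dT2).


LMTD = (dT1 - dT2) / ln(dT1/dT2)
= (25.4 - 50.6) / ln(25.4 / 50.6) = -25.2 / -0.689202 = 36.56

36.56 degC


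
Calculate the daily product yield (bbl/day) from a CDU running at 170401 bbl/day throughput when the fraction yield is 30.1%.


Crude throughput = 170401 bbl/day
Fraction yield = 30.1%
yield = throughput * fraction / 100
yield = 170401 * 30.1 / 100 = 51290.701

51290.701 bbl/day


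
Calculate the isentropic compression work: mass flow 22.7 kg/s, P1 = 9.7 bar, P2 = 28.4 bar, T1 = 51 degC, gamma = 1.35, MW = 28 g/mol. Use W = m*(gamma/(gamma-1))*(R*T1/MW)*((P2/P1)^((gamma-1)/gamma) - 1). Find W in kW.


Isentropic work: W = m*(gamma/(gamma-1))*(R*T1/MW)*((P2/P1)^((gamma-1)/gamma) - 1)
T1 = 51 + 273.15 = 324.15 K
Pressure ratio = 28.4 / 9.7 = 2.92784
Exponent = (1.35 - 1)/1.35 = 0.259259
(P2/P1)^exp - 1 = 2.92784^0.259259 - 1 = 0.321164
W = 22.7 * 1.35 / 0.35 * 8.314 * 324.15 / 28 * 0.321164 = 2707

2707 kW


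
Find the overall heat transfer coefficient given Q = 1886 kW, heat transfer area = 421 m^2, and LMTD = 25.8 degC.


From Q = U*A*LMTD, U = Q / (A * LMTD)
U = 1886 / (421 * 25.8) = 1886 / 10861.8 = 0.1736

0.1736 kW/(m^2*K)


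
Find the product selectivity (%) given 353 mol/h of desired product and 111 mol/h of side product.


Selectivity = desired / (desired + undesired) * 100
Total products = 353 + 111 = 464 mol/h
S = 353 / 464 * 100
= 0.7608 * 100
= 76.08 %

76.08 %


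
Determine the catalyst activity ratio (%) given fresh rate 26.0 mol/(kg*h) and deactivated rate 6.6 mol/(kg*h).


Activity (%) = (rate_used / rate_fresh) * 100
rate_used = 6.6, rate_fresh = 26.0
= (6.6 / 26.0) * 100
= 0.2538 * 100 = 25.38

25.38 %


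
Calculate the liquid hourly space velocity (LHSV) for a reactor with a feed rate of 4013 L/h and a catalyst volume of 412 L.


LHSV = volumetric feed rate / catalyst volume
= 4013 L/h / 412 L
= 9.740 h^-1

9.740 h^-1


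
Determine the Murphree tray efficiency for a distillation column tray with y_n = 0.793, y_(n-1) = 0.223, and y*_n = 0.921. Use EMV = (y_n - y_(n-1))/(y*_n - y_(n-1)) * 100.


Murphree vapor efficiency: EMV = (y_n - y_(n-1)) / (y*_n - y_(n-1)) * 100
EMV = (0.793 - 0.223) / (0.921 - 0.223) * 100 = 0.57 / 0.698 * 100 = 81.66

81.66 %


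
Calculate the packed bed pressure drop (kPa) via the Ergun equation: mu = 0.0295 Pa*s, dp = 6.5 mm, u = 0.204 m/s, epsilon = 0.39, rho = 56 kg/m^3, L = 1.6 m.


dp = 6.5 mm = 0.0065 m
Viscous term = 150*0.0295*0.204*(1-0.39)^2 / (0.0065^2*0.39^3) = 134024
Inertial term = 1.75*56*0.204^2*(1-0.39) / (0.0065*0.39^3) = 6452.22
dP/L = 134024 + 6452.22 = 140476 Pa/m
dP = 140476 * 1.6 / 1000 = 224.8 kPa

224.8 kPa


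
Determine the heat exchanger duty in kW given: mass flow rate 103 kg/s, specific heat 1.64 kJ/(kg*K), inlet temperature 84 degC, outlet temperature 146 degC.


Q = m_dot * cp * delta_T
delta_T = 146 - 84 = 62 K
Q = 103 * 1.64 * 62
= 168.92 * 62
= 10473.04 kW

10473.04 kW


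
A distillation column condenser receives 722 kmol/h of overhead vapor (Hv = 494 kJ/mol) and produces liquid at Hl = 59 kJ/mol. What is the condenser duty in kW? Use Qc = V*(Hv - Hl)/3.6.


Qc = 722 * (494 - 59) / 3.6 = 722 * 435 / 3.6 = 87240

87240 kW


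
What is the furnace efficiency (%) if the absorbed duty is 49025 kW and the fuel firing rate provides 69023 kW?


Furnace efficiency = Q_absorbed / Q_fuel * 100
= 49025 / 69023 * 100 = 71.03

71.03 %


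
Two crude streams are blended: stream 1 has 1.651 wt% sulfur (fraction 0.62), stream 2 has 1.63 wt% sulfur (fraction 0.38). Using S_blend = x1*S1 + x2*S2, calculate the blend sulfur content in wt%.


Linear sulfur blending: S_blend = x1*S1 + x2*S2
Contribution 1: 0.62 * 1.651 = 1.02362 wt%
Contribution 2: 0.38 * 1.63 = 0.6194 wt%
S_blend = 1.02362 + 0.6194 = 1.64302

1.64302 wt%


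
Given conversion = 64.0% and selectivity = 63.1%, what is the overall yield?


Overall yield = conversion (%) * selectivity (%) / 100
Conversion = 64.0%, Selectivity = 63.1%
Y = 64.0 * 63.1 / 100
= 40.384 %

40.384 %


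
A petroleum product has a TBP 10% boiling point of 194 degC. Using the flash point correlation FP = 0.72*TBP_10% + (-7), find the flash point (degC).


FP = 0.72 * 194 + (-7) = 132.68

132.68 degC


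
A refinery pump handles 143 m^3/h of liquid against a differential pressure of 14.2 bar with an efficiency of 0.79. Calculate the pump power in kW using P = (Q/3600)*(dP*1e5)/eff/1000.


Q = 143 / 3600 = 0.0397222 m^3/s
P = 0.0397222 * (14.2 * 1e5) / 0.79 / 1000 = 71.40

71.40 kW


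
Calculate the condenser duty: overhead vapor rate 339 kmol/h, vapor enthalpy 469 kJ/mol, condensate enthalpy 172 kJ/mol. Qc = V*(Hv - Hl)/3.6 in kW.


Qc = 339 * (469 - 172) / 3.6 = 339 * 297 / 3.6 = 27970

27970 kW


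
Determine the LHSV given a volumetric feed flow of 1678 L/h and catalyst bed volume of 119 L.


LHSV = volumetric feed rate / catalyst volume
= 1678 L/h / 119 L
= 14.10 h^-1

14.10 h^-1


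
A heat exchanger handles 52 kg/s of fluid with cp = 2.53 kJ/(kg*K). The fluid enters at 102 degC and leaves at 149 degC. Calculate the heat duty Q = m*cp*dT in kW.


Q = m_dot * cp * delta_T
delta_T = 149 - 102 = 47 K
Q = 52 * 2.53 * 47
= 131.56 * 47
= 6183.32 kW

6183.32 kW


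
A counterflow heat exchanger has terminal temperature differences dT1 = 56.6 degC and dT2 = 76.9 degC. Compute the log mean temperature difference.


LMTD = (dT1 - dT2) / ln(dT1/dT2)
= (56.6 - 76.9) / ln(56.6 / 76.9) = -20.3 / -0.306497 = 66.23

66.23 degC


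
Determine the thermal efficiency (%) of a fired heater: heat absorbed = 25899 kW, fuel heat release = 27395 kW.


Furnace efficiency = Q_absorbed / Q_fuel * 100
= 25899 / 27395 * 100 = 94.54

94.54 %


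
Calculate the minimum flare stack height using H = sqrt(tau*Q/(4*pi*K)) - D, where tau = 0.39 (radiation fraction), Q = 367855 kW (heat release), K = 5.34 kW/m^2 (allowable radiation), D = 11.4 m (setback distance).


tau*Q/(4*pi*K) = 0.39 * 367855 / (4 * pi * 5.34) = 2137.91
sqrt(2137.91) = 46.2375
H = 46.2375 - 11.4 = 34.84

34.84 m


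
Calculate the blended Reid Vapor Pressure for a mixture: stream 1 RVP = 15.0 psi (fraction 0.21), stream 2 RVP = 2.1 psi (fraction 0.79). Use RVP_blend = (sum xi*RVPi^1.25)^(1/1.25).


Chevron index: RVP_blend = (sum xi*RVPi^1.25)^(1/1.25)
RVP^1.25 terms: 0.21 * 15.0^1.25 + 0.79 * 2.1^1.25 = 8.19627
RVP_blend = 8.19627^(1/1.25) = 5.381

5.381 psi


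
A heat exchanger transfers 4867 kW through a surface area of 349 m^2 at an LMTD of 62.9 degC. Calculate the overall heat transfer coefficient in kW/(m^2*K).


From Q = U*A*LMTD, U = Q / (A * LMTD)
U = 4867 / (349 * 62.9) = 4867 / 21952.1 = 0.2217

0.2217 kW/(m^2*K)


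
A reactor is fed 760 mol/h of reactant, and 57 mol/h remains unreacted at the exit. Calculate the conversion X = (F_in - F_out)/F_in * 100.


X = (F_in - F_out) / F_in * 100
Moles reacted = 760 - 57 = 703
X = 703 / 760 * 100
= 0.9250 * 100
= 92.50 %

92.50 %


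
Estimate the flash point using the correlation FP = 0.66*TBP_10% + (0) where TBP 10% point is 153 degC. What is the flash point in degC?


FP = 0.66 * 153 + (0) = 100.98

100.98 degC


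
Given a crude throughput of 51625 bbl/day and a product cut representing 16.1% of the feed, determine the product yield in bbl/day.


Crude throughput = 51625 bbl/day
Fraction yield = 16.1%
yield = throughput * fraction / 100
yield = 51625 * 16.1 / 100 = 8311.625

8311.625 bbl/day


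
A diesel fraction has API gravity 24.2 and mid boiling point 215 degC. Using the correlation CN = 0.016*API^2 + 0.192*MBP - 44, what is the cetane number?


CN = 0.016 * 24.2^2 + 0.192 * 215 - 44
CN = 9.37024 + 41.28 - 44 = 6.65024

6.65024


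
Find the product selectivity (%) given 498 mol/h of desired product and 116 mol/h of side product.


Selectivity = desired / (desired + undesired) * 100
Total products = 498 + 116 = 614 mol/h
S = 498 / 614 * 100
= 0.8111 * 100
= 81.11 %

81.11 %


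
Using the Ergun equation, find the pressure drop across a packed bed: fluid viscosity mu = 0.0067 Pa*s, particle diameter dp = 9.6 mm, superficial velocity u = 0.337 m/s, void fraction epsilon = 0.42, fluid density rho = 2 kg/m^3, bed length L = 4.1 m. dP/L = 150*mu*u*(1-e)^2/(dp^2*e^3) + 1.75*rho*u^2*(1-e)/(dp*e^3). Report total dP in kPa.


dp = 9.6 mm = 0.0096 m
Viscous term = 150*0.0067*0.337*(1-0.42)^2 / (0.0096^2*0.42^3) = 16686.4
Inertial term = 1.75*2*0.337^2*(1-0.42) / (0.0096*0.42^3) = 324.143
dP/L = 16686.4 + 324.143 = 17010.5 Pa/m
dP = 17010.5 * 4.1 / 1000 = 69.74 kPa

69.74 kPa


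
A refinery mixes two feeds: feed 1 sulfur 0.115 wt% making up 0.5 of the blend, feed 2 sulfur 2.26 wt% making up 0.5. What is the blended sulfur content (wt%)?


Linear sulfur blending: S_blend = x1*S1 + x2*S2
Contribution 1: 0.5 * 0.115 = 0.0575 wt%
Contribution 2: 0.5 * 2.26 = 1.13 wt%
S_blend = 0.0575 + 1.13 = 1.1875

1.1875 wt%


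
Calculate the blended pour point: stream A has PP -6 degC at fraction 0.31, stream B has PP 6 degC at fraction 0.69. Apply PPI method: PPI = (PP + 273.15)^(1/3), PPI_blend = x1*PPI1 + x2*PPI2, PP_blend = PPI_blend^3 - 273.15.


PPI_1 = (-6 + 273.15)^(1/3) = 6.440482
PPI_2 = (6 + 273.15)^(1/3) = 6.535506
PPI_blend = 0.31 * 6.440482 + 0.69 * 6.535506 = 6.506049
PP_blend = 6.506049^3 - 273.15 = 275.3924 - 273.15 = 2.24

2.24 degC


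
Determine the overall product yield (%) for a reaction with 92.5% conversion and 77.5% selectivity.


Overall yield = conversion (%) * selectivity (%) / 100
Conversion = 92.5%, Selectivity = 77.5%
Y = 92.5 * 77.5 / 100
= 71.6875 %

71.6875 %


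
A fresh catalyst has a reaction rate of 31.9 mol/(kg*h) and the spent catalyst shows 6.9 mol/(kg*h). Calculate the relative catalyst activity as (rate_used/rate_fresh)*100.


Activity (%) = (rate_used / rate_fresh) * 100
rate_used = 6.9, rate_fresh = 31.9
= (6.9 / 31.9) * 100
= 0.2163 * 100 = 21.63

21.63 %


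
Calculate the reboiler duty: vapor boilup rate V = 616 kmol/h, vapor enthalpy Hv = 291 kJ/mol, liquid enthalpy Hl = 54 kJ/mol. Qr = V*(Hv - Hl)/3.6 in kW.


Qr = 616 * (291 - 54) / 3.6 = 616 * 237 / 3.6 = 40550

40550 kW


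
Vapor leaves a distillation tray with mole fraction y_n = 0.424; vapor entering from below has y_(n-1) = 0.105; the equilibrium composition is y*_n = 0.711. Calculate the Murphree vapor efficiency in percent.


Murphree vapor efficiency: EMV = (y_n - y_(n-1)) / (y*_n - y_(n-1)) * 100
EMV = (0.424 - 0.105) / (0.711 - 0.105) * 100 = 0.319 / 0.606 * 100 = 52.64

52.64 %


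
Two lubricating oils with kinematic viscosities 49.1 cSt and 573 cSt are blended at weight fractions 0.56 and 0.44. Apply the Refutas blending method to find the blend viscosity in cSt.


Refutas method: VBN_i = 14.534*ln(ln(visc_i + 0.8)) + 10.975, blended linearly by mass fraction; since VBN is linear in VBI_i = ln(ln(visc_i + 0.8)) and the fractions sum to 1, blend VBI directly: visc = exp(exp(VBI_blend)) - 0.8
VBI_1 = ln(ln(49.1 + 0.8)) = 1.36354
VBI_2 = ln(ln(573 + 0.8)) = 1.84881
VBI_blend = 0.56 * 1.36354 + 0.44 * 1.84881 = 1.57706
visc_blend = exp(exp(1.57706)) - 0.8 = 125.8

125.8 cSt


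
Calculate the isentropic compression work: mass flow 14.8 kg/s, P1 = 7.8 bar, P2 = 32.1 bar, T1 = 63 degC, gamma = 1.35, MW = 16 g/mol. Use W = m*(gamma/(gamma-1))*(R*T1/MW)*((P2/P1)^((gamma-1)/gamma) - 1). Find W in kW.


Isentropic work: W = m*(gamma/(gamma-1))*(R*T1/MW)*((P2/P1)^((gamma-1)/gamma) - 1)
T1 = 63 + 273.15 = 336.15 K
Pressure ratio = 32.1 / 7.8 = 4.11538
Exponent = (1.35 - 1)/1.35 = 0.259259
(P2/P1)^exp - 1 = 4.11538^0.259259 - 1 = 0.443083
W = 14.8 * 1.35 / 0.35 * 8.314 * 336.15 / 16 * 0.443083 = 4418

4418 kW


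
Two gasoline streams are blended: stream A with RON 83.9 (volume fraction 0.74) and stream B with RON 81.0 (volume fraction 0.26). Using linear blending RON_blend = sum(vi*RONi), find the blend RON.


Linear blending: RON_blend = sum(vi * RONi)
Contribution 1: 0.74 * 83.9 = 62.086
Contribution 2: 0.26 * 81.0 = 21.06
RON_blend = 62.086 + 21.06 = 83.146

83.146


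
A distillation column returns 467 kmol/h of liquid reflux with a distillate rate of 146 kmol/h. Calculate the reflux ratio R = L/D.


Reflux ratio definition: R = L / D (liquid returned / distillate withdrawn)
L = 467 kmol/h, D = 146 kmol/h
R = 467 / 146 = 3.199

3.199


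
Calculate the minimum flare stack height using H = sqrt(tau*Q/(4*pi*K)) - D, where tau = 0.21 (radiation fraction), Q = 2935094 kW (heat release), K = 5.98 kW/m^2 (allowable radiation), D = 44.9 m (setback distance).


tau*Q/(4*pi*K) = 0.21 * 2935094 / (4 * pi * 5.98) = 8202.2
sqrt(8202.2) = 90.566
H = 90.566 - 44.9 = 45.67

45.67 m


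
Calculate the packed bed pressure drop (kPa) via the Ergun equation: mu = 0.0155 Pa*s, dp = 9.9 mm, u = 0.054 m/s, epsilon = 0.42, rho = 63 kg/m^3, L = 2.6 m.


dp = 9.9 mm = 0.0099 m
Viscous term = 150*0.0155*0.054*(1-0.42)^2 / (0.0099^2*0.42^3) = 5816.4
Inertial term = 1.75*63*0.054^2*(1-0.42) / (0.0099*0.42^3) = 254.221
dP/L = 5816.4 + 254.221 = 6070.62 Pa/m
dP = 6070.62 * 2.6 / 1000 = 15.78 kPa

15.78 kPa


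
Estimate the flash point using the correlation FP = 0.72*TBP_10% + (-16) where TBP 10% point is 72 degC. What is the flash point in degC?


FP = 0.72 * 72 + (-16) = 35.84

35.84 degC


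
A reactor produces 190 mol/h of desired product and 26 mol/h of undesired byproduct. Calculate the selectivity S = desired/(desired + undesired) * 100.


Selectivity = desired / (desired + undesired) * 100
Total products = 190 + 26 = 216 mol/h
S = 190 / 216 * 100
= 0.8796 * 100
= 87.96 %

87.96 %


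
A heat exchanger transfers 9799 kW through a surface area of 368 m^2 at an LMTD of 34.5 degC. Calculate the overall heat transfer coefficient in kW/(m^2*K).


From Q = U*A*LMTD, U = Q / (A * LMTD)
U = 9799 / (368 * 34.5) = 9799 / 12696 = 0.7718

0.7718 kW/(m^2*K)


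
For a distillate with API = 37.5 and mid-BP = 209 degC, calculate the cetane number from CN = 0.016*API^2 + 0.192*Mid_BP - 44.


CN = 0.016 * 37.5^2 + 0.192 * 209 - 44
CN = 22.5 + 40.128 - 44 = 18.628

18.628


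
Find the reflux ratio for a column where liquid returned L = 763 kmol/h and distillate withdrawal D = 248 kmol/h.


Reflux ratio definition: R = L / D (liquid returned / distillate withdrawn)
L = 763 kmol/h, D = 248 kmol/h
R = 763 / 248 = 3.077

3.077


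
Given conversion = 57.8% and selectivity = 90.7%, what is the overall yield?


Overall yield = conversion (%) * selectivity (%) / 100
Conversion = 57.8%, Selectivity = 90.7%
Y = 57.8 * 90.7 / 100
= 52.4246 %

52.4246 %


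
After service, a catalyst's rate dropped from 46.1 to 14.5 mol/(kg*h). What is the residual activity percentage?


Activity (%) = (rate_used / rate_fresh) * 100
rate_used = 14.5, rate_fresh = 46.1
= (14.5 / 46.1) * 100
= 0.3145 * 100 = 31.45

31.45 %


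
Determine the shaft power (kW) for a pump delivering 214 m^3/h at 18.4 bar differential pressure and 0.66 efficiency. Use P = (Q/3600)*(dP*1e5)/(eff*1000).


Q = 214 / 3600 = 0.0594444 m^3/s
P = 0.0594444 * (18.4 * 1e5) / 0.66 / 1000 = 165.7

165.7 kW


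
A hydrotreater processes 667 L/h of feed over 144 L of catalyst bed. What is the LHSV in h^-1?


LHSV = volumetric feed rate / catalyst volume
= 667 L/h / 144 L
= 4.632 h^-1

4.632 h^-1


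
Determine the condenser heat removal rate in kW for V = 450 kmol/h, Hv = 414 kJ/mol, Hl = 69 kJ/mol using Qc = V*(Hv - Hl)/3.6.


Qc = 450 * (414 - 69) / 3.6 = 450 * 345 / 3.6 = 43120

43120 kW


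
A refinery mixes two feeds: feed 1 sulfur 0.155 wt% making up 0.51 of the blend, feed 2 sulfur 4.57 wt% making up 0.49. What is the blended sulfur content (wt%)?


Linear sulfur blending: S_blend = x1*S1 + x2*S2
Contribution 1: 0.51 * 0.155 = 0.07905 wt%
Contribution 2: 0.49 * 4.57 = 2.2393 wt%
S_blend = 0.07905 + 2.2393 = 2.31835

2.31835 wt%


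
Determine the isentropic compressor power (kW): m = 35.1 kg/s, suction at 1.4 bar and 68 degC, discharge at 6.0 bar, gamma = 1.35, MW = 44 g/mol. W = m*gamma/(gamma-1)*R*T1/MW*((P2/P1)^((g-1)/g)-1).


Isentropic work: W = m*(gamma/(gamma-1))*(R*T1/MW)*((P2/P1)^((gamma-1)/gamma) - 1)
T1 = 68 + 273.15 = 341.15 K
Pressure ratio = 6.0 / 1.4 = 4.28571
Exponent = (1.35 - 1)/1.35 = 0.259259
(P2/P1)^exp - 1 = 4.28571^0.259259 - 1 = 0.458336
W = 35.1 * 1.35 / 0.35 * 8.314 * 341.15 / 44 * 0.458336 = 4000

4000 kW


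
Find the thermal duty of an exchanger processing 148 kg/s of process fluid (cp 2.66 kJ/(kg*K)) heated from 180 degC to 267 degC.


Q = m_dot * cp * delta_T
delta_T = 267 - 180 = 87 K
Q = 148 * 2.66 * 87
= 393.68 * 87
= 34250.16 kW

34250.16 kW


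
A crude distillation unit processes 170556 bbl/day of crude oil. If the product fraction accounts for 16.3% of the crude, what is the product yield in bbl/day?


Crude throughput = 170556 bbl/day
Fraction yield = 16.3%
yield = throughput * fraction / 100
yield = 170556 * 16.3 / 100 = 27800.628

27800.628 bbl/day


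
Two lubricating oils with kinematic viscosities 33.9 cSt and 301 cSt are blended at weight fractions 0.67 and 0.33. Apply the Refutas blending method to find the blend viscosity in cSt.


Refutas method: VBN_i = 14.534*ln(ln(visc_i + 0.8)) + 10.975, blended linearly by mass fraction; since VBN is linear in VBI_i = ln(ln(visc_i + 0.8)) and the fractions sum to 1, blend VBI directly: visc = exp(exp(VBI_blend)) - 0.8
VBI_1 = ln(ln(33.9 + 0.8)) = 1.26603
VBI_2 = ln(ln(301 + 0.8)) = 1.74218
VBI_blend = 0.67 * 1.26603 + 0.33 * 1.74218 = 1.42316
visc_blend = exp(exp(1.42316)) - 0.8 = 62.65

62.65 cSt


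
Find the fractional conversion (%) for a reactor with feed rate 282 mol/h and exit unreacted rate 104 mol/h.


X = (F_in - F_out) / F_in * 100
Moles reacted = 282 - 104 = 178
X = 178 / 282 * 100
= 0.6312 * 100
= 63.12 %

63.12 %


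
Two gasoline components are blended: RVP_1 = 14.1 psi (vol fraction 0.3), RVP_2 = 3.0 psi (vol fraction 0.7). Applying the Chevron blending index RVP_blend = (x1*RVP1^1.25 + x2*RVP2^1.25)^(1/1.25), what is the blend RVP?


Chevron index: RVP_blend = (sum xi*RVPi^1.25)^(1/1.25)
RVP^1.25 terms: 0.3 * 14.1^1.25 + 0.7 * 3.0^1.25 = 10.9606
RVP_blend = 10.9606^(1/1.25) = 6.790

6.790 psi


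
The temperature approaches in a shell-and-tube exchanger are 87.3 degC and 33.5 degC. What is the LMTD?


LMTD = (dT1 - dT2) / ln(dT1/dT2)
= (87.3 - 33.5) / ln(87.3 / 33.5) = 53.8 / 0.957805 = 56.17

56.17 degC


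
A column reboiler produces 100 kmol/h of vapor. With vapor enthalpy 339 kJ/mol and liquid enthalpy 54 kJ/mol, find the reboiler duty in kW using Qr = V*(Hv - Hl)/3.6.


Qr = 100 * (339 - 54) / 3.6 = 100 * 285 / 3.6 = 7917

7917 kW


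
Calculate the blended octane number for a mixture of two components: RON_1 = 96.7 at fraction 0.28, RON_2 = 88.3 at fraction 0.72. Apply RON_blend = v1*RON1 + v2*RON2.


Linear blending: RON_blend = sum(vi * RONi)
Contribution 1: 0.28 * 96.7 = 27.076
Contribution 2: 0.72 * 88.3 = 63.576
RON_blend = 27.076 + 63.576 = 90.652

90.652


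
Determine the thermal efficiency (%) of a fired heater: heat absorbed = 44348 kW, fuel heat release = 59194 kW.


Furnace efficiency = Q_absorbed / Q_fuel * 100
= 44348 / 59194 * 100 = 74.92

74.92 %


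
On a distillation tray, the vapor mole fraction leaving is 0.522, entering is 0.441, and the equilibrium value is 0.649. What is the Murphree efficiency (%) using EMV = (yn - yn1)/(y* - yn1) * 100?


Murphree vapor efficiency: EMV = (y_n - y_(n-1)) / (y*_n - y_(n-1)) * 100
EMV = (0.522 - 0.441) / (0.649 - 0.441) * 100 = 0.081 / 0.208 * 100 = 38.94

38.94 %


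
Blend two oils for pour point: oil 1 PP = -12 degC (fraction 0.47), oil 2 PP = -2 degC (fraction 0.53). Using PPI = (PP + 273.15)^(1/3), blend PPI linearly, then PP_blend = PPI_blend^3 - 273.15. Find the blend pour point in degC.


PPI_1 = (-12 + 273.15)^(1/3) = 6.391901
PPI_2 = (-2 + 273.15)^(1/3) = 6.472467
PPI_blend = 0.47 * 6.391901 + 0.53 * 6.472467 = 6.434601
PP_blend = 6.434601^3 - 273.15 = 266.4188 - 273.15 = -6.73

-6.73 degC


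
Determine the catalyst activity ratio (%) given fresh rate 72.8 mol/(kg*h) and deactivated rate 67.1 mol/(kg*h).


Activity (%) = (rate_used / rate_fresh) * 100
rate_used = 67.1, rate_fresh = 72.8
= (67.1 / 72.8) * 100
= 0.9217 * 100 = 92.17

92.17 %


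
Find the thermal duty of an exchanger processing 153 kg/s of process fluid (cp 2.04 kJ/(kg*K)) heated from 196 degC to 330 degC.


Q = m_dot * cp * delta_T
delta_T = 330 - 196 = 134 K
Q = 153 * 2.04 * 134
= 312.12 * 134
= 41824.08 kW

41824.08 kW


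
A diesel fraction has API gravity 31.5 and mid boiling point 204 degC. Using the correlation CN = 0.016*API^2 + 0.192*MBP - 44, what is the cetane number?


CN = 0.016 * 31.5^2 + 0.192 * 204 - 44
CN = 15.876 + 39.168 - 44 = 11.044

11.044


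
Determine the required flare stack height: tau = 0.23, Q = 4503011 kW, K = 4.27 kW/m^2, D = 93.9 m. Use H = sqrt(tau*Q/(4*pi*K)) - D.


tau*Q/(4*pi*K) = 0.23 * 4503011 / (4 * pi * 4.27) = 19301.6
sqrt(19301.6) = 138.93
H = 138.93 - 93.9 = 45.03

45.03 m


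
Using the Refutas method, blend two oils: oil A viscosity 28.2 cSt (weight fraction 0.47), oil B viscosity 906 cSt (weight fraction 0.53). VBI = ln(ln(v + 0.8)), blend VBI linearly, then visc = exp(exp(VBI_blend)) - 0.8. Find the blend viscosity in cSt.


Refutas method: VBN_i = 14.534*ln(ln(visc_i + 0.8)) + 10.975, blended linearly by mass fraction; since VBN is linear in VBI_i = ln(ln(visc_i + 0.8)) and the fractions sum to 1, blend VBI directly: visc = exp(exp(VBI_blend)) - 0.8
VBI_1 = ln(ln(28.2 + 0.8)) = 1.21411
VBI_2 = ln(ln(906 + 0.8)) = 1.91838
VBI_blend = 0.47 * 1.21411 + 0.53 * 1.91838 = 1.58737
visc_blend = exp(exp(1.58737)) - 0.8 = 132.3

132.3 cSt


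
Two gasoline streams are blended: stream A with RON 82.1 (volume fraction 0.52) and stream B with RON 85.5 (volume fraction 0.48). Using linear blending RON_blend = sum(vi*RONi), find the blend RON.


Linear blending: RON_blend = sum(vi * RONi)
Contribution 1: 0.52 * 82.1 = 42.692
Contribution 2: 0.48 * 85.5 = 41.04
RON_blend = 42.692 + 41.04 = 83.732

83.732


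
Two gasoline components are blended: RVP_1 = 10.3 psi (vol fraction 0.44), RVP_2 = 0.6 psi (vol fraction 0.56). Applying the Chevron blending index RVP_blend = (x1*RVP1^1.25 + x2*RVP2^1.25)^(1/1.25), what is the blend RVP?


Chevron index: RVP_blend = (sum xi*RVPi^1.25)^(1/1.25)
RVP^1.25 terms: 0.44 * 10.3^1.25 + 0.56 * 0.6^1.25 = 8.41466
RVP_blend = 8.41466^(1/1.25) = 5.496

5.496 psi


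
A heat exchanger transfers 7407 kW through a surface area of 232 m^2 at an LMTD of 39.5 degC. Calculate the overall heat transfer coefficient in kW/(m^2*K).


From Q = U*A*LMTD, U = Q / (A * LMTD)
U = 7407 / (232 * 39.5) = 7407 / 9164 = 0.8083

0.8083 kW/(m^2*K)


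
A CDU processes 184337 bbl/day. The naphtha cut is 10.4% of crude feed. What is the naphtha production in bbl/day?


Crude throughput = 184337 bbl/day
Fraction yield = 10.4%
yield = throughput * fraction / 100
yield = 184337 * 10.4 / 100 = 19171.048

19171.048 bbl/day


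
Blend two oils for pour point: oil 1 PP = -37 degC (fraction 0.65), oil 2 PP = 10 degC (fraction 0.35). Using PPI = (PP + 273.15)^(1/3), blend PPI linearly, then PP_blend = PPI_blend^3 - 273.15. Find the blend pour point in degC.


PPI_1 = (-37 + 273.15)^(1/3) = 6.181056
PPI_2 = (10 + 273.15)^(1/3) = 6.566574
PPI_blend = 0.65 * 6.181056 + 0.35 * 6.566574 = 6.315987
PP_blend = 6.315987^3 - 273.15 = 251.9554 - 273.15 = -21.19

-21.19 degC


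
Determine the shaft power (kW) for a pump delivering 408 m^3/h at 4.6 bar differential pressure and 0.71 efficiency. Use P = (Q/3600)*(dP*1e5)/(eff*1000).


Q = 408 / 3600 = 0.113333 m^3/s
P = 0.113333 * (4.6 * 1e5) / 0.71 / 1000 = 73.43

73.43 kW


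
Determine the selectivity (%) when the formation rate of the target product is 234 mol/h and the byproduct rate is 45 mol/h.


Selectivity = desired / (desired + undesired) * 100
Total products = 234 + 45 = 279 mol/h
S = 234 / 279 * 100
= 0.8387 * 100
= 83.87 %

83.87 %


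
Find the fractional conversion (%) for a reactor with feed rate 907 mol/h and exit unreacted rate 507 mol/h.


X = (F_in - F_out) / F_in * 100
Moles reacted = 907 - 507 = 400
X = 400 / 907 * 100
= 0.4410 * 100
= 44.10 %

44.10 %


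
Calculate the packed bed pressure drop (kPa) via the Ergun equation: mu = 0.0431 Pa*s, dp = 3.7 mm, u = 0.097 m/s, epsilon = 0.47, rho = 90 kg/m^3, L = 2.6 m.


dp = 3.7 mm = 0.0037 m
Viscous term = 150*0.0431*0.097*(1-0.47)^2 / (0.0037^2*0.47^3) = 123935
Inertial term = 1.75*90*0.097^2*(1-0.47) / (0.0037*0.47^3) = 2044.58
dP/L = 123935 + 2044.58 = 125980 Pa/m
dP = 125980 * 2.6 / 1000 = 327.5 kPa

327.5 kPa


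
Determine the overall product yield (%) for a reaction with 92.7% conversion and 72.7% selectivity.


Overall yield = conversion (%) * selectivity (%) / 100
Conversion = 92.7%, Selectivity = 72.7%
Y = 92.7 * 72.7 / 100
= 67.3929 %

67.3929 %


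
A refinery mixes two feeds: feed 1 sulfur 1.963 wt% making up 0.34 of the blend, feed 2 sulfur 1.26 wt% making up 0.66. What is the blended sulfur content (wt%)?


Linear sulfur blending: S_blend = x1*S1 + x2*S2
Contribution 1: 0.34 * 1.963 = 0.66742 wt%
Contribution 2: 0.66 * 1.26 = 0.8316 wt%
S_blend = 0.66742 + 0.8316 = 1.49902

1.49902 wt%


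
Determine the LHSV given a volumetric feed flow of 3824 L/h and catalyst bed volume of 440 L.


LHSV = volumetric feed rate / catalyst volume
= 3824 L/h / 440 L
= 8.691 h^-1

8.691 h^-1


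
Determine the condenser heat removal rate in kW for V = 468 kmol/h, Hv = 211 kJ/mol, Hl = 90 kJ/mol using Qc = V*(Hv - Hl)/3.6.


Qc = 468 * (211 - 90) / 3.6 = 468 * 121 / 3.6 = 15730

15730 kW


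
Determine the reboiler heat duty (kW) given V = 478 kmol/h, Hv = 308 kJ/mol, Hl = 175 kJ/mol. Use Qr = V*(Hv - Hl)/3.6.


Qr = 478 * (308 - 175) / 3.6 = 478 * 133 / 3.6 = 17660

17660 kW


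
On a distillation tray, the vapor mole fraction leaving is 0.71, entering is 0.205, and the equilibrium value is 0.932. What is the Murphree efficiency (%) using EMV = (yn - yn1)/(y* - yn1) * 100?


Murphree vapor efficiency: EMV = (y_n - y_(n-1)) / (y*_n - y_(n-1)) * 100
EMV = (0.71 - 0.205) / (0.932 - 0.205) * 100 = 0.505 / 0.727 * 100 = 69.46

69.46 %


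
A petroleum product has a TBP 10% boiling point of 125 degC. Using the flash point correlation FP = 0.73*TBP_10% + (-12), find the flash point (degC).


FP = 0.73 * 125 + (-12) = 79.25

79.25 degC


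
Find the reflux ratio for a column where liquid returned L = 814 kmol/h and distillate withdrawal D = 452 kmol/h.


Reflux ratio definition: R = L / D (liquid returned / distillate withdrawn)
L = 814 kmol/h, D = 452 kmol/h
R = 814 / 452 = 1.801

1.801


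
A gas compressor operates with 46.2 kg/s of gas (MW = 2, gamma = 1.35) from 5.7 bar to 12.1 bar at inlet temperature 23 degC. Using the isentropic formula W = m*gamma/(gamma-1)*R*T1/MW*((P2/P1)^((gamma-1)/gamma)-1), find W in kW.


Isentropic work: W = m*(gamma/(gamma-1))*(R*T1/MW)*((P2/P1)^((gamma-1)/gamma) - 1)
T1 = 23 + 273.15 = 296.15 K
Pressure ratio = 12.1 / 5.7 = 2.12281
Exponent = (1.35 - 1)/1.35 = 0.259259
(P2/P1)^exp - 1 = 2.12281^0.259259 - 1 = 0.215499
W = 46.2 * 1.35 / 0.35 * 8.314 * 296.15 / 2 * 0.215499 = 47280

47280 kW


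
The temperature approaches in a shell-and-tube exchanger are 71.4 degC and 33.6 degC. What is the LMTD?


LMTD = (dT1 - dT2) / ln(dT1/dT2)
= (71.4 - 33.6) / ln(71.4 / 33.6) = 37.8 / 0.753772 = 50.15

50.15 degC


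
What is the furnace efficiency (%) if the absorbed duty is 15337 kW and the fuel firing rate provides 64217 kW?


Furnace efficiency = Q_absorbed / Q_fuel * 100
= 15337 / 64217 * 100 = 23.88

23.88 %


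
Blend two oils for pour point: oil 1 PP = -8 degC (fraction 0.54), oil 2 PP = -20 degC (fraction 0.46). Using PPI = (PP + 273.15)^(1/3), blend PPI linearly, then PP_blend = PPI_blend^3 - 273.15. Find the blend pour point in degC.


PPI_1 = (-8 + 273.15)^(1/3) = 6.42437
PPI_2 = (-20 + 273.15)^(1/3) = 6.325953
PPI_blend = 0.54 * 6.42437 + 0.46 * 6.325953 = 6.379098
PP_blend = 6.379098^3 - 273.15 = 259.5839 - 273.15 = -13.57

-13.57 degC


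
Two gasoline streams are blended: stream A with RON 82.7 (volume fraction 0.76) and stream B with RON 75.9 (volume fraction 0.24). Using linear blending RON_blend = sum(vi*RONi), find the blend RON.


Linear blending: RON_blend = sum(vi * RONi)
Contribution 1: 0.76 * 82.7 = 62.852
Contribution 2: 0.24 * 75.9 = 18.216
RON_blend = 62.852 + 18.216 = 81.068

81.068


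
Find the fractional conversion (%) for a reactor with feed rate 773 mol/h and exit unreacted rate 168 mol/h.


X = (F_in - F_out) / F_in * 100
Moles reacted = 773 - 168 = 605
X = 605 / 773 * 100
= 0.7827 * 100
= 78.27 %

78.27 %


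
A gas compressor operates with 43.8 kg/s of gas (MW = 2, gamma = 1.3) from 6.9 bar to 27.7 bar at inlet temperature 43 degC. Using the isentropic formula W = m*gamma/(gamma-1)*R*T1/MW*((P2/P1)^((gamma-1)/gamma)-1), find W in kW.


Isentropic work: W = m*(gamma/(gamma-1))*(R*T1/MW)*((P2/P1)^((gamma-1)/gamma) - 1)
T1 = 43 + 273.15 = 316.15 K
Pressure ratio = 27.7 / 6.9 = 4.01449
Exponent = (1.3 - 1)/1.3 = 0.230769
(P2/P1)^exp - 1 = 4.01449^0.230769 - 1 = 0.378159
W = 43.8 * 1.3 / 0.3 * 8.314 * 316.15 / 2 * 0.378159 = 94330

94330 kW


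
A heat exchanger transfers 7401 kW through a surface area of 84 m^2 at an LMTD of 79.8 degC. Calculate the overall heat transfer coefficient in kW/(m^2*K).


From Q = U*A*LMTD, U = Q / (A * LMTD)
U = 7401 / (84 * 79.8) = 7401 / 6703.2 = 1.104

1.104 kW/(m^2*K)


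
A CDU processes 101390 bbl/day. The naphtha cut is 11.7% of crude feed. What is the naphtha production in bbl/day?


Crude throughput = 101390 bbl/day
Fraction yield = 11.7%
yield = throughput * fraction / 100
yield = 101390 * 11.7 / 100 = 11862.63

11862.63 bbl/day


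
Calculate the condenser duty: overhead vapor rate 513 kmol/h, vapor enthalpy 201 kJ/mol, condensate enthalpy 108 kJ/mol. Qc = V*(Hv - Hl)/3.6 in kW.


Qc = 513 * (201 - 108) / 3.6 = 513 * 93 / 3.6 = 13250

13250 kW


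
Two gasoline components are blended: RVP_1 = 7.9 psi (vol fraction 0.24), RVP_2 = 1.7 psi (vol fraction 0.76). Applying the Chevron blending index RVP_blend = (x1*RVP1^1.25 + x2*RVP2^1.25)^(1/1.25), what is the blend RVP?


Chevron index: RVP_blend = (sum xi*RVPi^1.25)^(1/1.25)
RVP^1.25 terms: 0.24 * 7.9^1.25 + 0.76 * 1.7^1.25 = 4.65395
RVP_blend = 4.65395^(1/1.25) = 3.422

3.422 psi


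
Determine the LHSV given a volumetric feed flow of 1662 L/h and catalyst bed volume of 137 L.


LHSV = volumetric feed rate / catalyst volume
= 1662 L/h / 137 L
= 12.13 h^-1

12.13 h^-1


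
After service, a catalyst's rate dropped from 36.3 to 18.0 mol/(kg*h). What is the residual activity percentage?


Activity (%) = (rate_used / rate_fresh) * 100
rate_used = 18.0, rate_fresh = 36.3
= (18.0 / 36.3) * 100
= 0.4959 * 100 = 49.59

49.59 %


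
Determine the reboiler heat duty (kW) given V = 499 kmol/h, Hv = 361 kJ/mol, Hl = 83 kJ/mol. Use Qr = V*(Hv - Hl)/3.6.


Qr = 499 * (361 - 83) / 3.6 = 499 * 278 / 3.6 = 38530

38530 kW


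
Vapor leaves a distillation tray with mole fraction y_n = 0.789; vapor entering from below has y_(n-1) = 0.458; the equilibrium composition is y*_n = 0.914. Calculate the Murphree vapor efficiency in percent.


Murphree vapor efficiency: EMV = (y_n - y_(n-1)) / (y*_n - y_(n-1)) * 100
EMV = (0.789 - 0.458) / (0.914 - 0.458) * 100 = 0.331 / 0.456 * 100 = 72.59

72.59 %


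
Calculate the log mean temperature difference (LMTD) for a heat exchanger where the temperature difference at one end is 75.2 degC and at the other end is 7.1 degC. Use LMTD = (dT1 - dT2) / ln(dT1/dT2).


LMTD = (dT1 - dT2) / ln(dT1/dT2)
= (75.2 - 7.1) / ln(75.2 / 7.1) = 68.1 / 2.36006 = 28.86

28.86 degC


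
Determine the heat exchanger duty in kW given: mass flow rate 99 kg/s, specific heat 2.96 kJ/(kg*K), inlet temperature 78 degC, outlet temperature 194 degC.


Q = m_dot * cp * delta_T
delta_T = 194 - 78 = 116 K
Q = 99 * 2.96 * 116
= 293.04 * 116
= 33992.64 kW

33992.64 kW


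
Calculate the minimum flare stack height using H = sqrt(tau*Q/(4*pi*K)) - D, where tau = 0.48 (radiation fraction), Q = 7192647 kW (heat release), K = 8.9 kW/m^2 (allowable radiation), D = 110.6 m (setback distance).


tau*Q/(4*pi*K) = 0.48 * 7192647 / (4 * pi * 8.9) = 30869.5
sqrt(30869.5) = 175.697
H = 175.697 - 110.6 = 65.10

65.10 m


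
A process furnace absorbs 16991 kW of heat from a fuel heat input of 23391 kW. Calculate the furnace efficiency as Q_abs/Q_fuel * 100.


Furnace efficiency = Q_absorbed / Q_fuel * 100
= 16991 / 23391 * 100 = 72.64

72.64 %


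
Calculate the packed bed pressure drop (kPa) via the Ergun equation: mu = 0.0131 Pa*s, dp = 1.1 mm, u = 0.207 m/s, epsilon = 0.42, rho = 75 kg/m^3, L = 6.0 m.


dp = 1.1 mm = 0.0011 m
Viscous term = 150*0.0131*0.207*(1-0.42)^2 / (0.0011^2*0.42^3) = 1526360
Inertial term = 1.75*75*0.207^2*(1-0.42) / (0.0011*0.42^3) = 40024.6
dP/L = 1526360 + 40024.6 = 1566380 Pa/m
dP = 1566380 * 6.0 / 1000 = 9398 kPa

9398 kPa
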